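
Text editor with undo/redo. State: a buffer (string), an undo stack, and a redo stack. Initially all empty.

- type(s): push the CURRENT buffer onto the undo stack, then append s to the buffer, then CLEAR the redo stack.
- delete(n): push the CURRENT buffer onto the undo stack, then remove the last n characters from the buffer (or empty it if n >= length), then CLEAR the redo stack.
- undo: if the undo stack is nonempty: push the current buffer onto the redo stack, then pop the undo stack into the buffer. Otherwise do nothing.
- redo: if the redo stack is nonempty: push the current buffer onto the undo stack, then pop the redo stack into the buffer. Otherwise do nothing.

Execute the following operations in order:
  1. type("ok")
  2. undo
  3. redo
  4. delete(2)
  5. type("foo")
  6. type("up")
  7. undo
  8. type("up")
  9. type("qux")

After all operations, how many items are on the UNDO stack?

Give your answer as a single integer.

Answer: 5

Derivation:
After op 1 (type): buf='ok' undo_depth=1 redo_depth=0
After op 2 (undo): buf='(empty)' undo_depth=0 redo_depth=1
After op 3 (redo): buf='ok' undo_depth=1 redo_depth=0
After op 4 (delete): buf='(empty)' undo_depth=2 redo_depth=0
After op 5 (type): buf='foo' undo_depth=3 redo_depth=0
After op 6 (type): buf='fooup' undo_depth=4 redo_depth=0
After op 7 (undo): buf='foo' undo_depth=3 redo_depth=1
After op 8 (type): buf='fooup' undo_depth=4 redo_depth=0
After op 9 (type): buf='fooupqux' undo_depth=5 redo_depth=0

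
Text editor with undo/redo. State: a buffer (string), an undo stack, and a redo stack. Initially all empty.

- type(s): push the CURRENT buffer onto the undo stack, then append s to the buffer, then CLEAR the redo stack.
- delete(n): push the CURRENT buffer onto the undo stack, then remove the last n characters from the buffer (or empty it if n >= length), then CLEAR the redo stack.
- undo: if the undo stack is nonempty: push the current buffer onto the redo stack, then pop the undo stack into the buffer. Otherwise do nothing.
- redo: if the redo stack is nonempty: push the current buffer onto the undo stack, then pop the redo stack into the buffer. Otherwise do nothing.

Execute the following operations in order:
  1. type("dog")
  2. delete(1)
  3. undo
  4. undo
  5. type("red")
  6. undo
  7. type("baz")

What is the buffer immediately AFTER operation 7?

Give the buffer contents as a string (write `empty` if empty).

Answer: baz

Derivation:
After op 1 (type): buf='dog' undo_depth=1 redo_depth=0
After op 2 (delete): buf='do' undo_depth=2 redo_depth=0
After op 3 (undo): buf='dog' undo_depth=1 redo_depth=1
After op 4 (undo): buf='(empty)' undo_depth=0 redo_depth=2
After op 5 (type): buf='red' undo_depth=1 redo_depth=0
After op 6 (undo): buf='(empty)' undo_depth=0 redo_depth=1
After op 7 (type): buf='baz' undo_depth=1 redo_depth=0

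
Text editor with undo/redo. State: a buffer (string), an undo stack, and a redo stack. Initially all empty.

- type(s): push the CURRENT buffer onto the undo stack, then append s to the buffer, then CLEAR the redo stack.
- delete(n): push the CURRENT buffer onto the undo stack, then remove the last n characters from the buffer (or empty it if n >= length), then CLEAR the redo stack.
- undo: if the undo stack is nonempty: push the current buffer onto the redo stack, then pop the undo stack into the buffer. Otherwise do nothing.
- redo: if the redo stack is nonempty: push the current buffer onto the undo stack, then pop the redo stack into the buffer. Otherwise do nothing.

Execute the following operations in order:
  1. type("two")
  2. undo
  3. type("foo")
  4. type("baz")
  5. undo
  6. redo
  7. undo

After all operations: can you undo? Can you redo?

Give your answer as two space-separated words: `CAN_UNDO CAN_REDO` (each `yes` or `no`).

After op 1 (type): buf='two' undo_depth=1 redo_depth=0
After op 2 (undo): buf='(empty)' undo_depth=0 redo_depth=1
After op 3 (type): buf='foo' undo_depth=1 redo_depth=0
After op 4 (type): buf='foobaz' undo_depth=2 redo_depth=0
After op 5 (undo): buf='foo' undo_depth=1 redo_depth=1
After op 6 (redo): buf='foobaz' undo_depth=2 redo_depth=0
After op 7 (undo): buf='foo' undo_depth=1 redo_depth=1

Answer: yes yes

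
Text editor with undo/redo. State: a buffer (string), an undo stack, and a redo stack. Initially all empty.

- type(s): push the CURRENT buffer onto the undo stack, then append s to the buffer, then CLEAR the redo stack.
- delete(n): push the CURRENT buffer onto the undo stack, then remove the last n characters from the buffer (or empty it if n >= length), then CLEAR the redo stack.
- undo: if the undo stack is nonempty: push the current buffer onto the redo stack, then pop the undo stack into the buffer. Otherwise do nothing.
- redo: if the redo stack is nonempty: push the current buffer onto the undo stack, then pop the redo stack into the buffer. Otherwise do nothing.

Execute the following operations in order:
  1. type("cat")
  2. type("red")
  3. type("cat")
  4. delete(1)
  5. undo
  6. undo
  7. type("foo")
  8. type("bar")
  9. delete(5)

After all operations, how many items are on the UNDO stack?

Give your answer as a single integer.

Answer: 5

Derivation:
After op 1 (type): buf='cat' undo_depth=1 redo_depth=0
After op 2 (type): buf='catred' undo_depth=2 redo_depth=0
After op 3 (type): buf='catredcat' undo_depth=3 redo_depth=0
After op 4 (delete): buf='catredca' undo_depth=4 redo_depth=0
After op 5 (undo): buf='catredcat' undo_depth=3 redo_depth=1
After op 6 (undo): buf='catred' undo_depth=2 redo_depth=2
After op 7 (type): buf='catredfoo' undo_depth=3 redo_depth=0
After op 8 (type): buf='catredfoobar' undo_depth=4 redo_depth=0
After op 9 (delete): buf='catredf' undo_depth=5 redo_depth=0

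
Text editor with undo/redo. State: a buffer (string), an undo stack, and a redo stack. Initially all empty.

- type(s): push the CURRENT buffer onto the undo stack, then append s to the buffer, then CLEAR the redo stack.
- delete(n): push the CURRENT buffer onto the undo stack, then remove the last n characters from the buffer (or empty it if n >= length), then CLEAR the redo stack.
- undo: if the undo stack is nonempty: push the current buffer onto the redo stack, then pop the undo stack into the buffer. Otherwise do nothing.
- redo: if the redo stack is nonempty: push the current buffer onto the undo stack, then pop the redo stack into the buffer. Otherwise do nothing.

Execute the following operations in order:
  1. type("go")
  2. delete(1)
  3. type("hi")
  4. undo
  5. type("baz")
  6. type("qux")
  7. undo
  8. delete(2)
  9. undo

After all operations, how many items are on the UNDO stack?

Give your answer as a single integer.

Answer: 3

Derivation:
After op 1 (type): buf='go' undo_depth=1 redo_depth=0
After op 2 (delete): buf='g' undo_depth=2 redo_depth=0
After op 3 (type): buf='ghi' undo_depth=3 redo_depth=0
After op 4 (undo): buf='g' undo_depth=2 redo_depth=1
After op 5 (type): buf='gbaz' undo_depth=3 redo_depth=0
After op 6 (type): buf='gbazqux' undo_depth=4 redo_depth=0
After op 7 (undo): buf='gbaz' undo_depth=3 redo_depth=1
After op 8 (delete): buf='gb' undo_depth=4 redo_depth=0
After op 9 (undo): buf='gbaz' undo_depth=3 redo_depth=1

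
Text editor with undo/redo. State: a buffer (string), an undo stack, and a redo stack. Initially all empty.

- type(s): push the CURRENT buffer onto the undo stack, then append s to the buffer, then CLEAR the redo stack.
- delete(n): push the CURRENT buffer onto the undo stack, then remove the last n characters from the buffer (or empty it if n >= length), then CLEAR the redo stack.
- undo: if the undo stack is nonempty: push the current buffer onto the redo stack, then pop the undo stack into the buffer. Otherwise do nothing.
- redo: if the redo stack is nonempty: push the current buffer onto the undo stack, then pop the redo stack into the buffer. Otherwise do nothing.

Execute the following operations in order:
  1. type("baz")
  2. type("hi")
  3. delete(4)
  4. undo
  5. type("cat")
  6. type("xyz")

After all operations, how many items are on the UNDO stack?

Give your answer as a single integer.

After op 1 (type): buf='baz' undo_depth=1 redo_depth=0
After op 2 (type): buf='bazhi' undo_depth=2 redo_depth=0
After op 3 (delete): buf='b' undo_depth=3 redo_depth=0
After op 4 (undo): buf='bazhi' undo_depth=2 redo_depth=1
After op 5 (type): buf='bazhicat' undo_depth=3 redo_depth=0
After op 6 (type): buf='bazhicatxyz' undo_depth=4 redo_depth=0

Answer: 4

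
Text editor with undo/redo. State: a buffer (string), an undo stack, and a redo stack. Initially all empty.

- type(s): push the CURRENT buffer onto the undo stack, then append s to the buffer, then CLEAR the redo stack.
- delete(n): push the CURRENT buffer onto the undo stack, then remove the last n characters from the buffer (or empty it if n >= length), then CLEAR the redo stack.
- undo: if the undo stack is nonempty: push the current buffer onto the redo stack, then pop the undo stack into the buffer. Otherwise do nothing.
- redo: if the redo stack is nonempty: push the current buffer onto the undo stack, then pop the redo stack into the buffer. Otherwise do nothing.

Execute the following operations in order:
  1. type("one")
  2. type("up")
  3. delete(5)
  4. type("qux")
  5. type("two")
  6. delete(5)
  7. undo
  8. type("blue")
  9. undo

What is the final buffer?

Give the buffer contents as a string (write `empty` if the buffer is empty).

After op 1 (type): buf='one' undo_depth=1 redo_depth=0
After op 2 (type): buf='oneup' undo_depth=2 redo_depth=0
After op 3 (delete): buf='(empty)' undo_depth=3 redo_depth=0
After op 4 (type): buf='qux' undo_depth=4 redo_depth=0
After op 5 (type): buf='quxtwo' undo_depth=5 redo_depth=0
After op 6 (delete): buf='q' undo_depth=6 redo_depth=0
After op 7 (undo): buf='quxtwo' undo_depth=5 redo_depth=1
After op 8 (type): buf='quxtwoblue' undo_depth=6 redo_depth=0
After op 9 (undo): buf='quxtwo' undo_depth=5 redo_depth=1

Answer: quxtwo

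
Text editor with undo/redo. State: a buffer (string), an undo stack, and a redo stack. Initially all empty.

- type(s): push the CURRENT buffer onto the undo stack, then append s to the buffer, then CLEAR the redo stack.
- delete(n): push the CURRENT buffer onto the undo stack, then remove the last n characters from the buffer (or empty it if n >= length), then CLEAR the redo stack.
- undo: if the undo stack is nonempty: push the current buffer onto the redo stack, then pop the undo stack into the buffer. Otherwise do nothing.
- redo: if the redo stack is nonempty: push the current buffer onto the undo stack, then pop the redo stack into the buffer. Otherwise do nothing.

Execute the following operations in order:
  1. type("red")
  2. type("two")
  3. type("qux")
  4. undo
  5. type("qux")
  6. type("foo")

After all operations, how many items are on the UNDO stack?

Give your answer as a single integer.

Answer: 4

Derivation:
After op 1 (type): buf='red' undo_depth=1 redo_depth=0
After op 2 (type): buf='redtwo' undo_depth=2 redo_depth=0
After op 3 (type): buf='redtwoqux' undo_depth=3 redo_depth=0
After op 4 (undo): buf='redtwo' undo_depth=2 redo_depth=1
After op 5 (type): buf='redtwoqux' undo_depth=3 redo_depth=0
After op 6 (type): buf='redtwoquxfoo' undo_depth=4 redo_depth=0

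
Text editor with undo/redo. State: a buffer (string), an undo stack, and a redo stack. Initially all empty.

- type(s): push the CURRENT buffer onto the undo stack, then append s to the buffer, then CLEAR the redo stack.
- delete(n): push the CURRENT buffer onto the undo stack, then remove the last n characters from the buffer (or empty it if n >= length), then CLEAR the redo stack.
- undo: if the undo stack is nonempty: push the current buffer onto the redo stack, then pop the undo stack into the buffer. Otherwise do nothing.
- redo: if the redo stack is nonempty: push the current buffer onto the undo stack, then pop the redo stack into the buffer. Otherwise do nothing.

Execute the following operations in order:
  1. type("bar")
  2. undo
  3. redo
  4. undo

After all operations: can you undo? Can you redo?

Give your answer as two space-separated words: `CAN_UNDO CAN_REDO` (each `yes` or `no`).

After op 1 (type): buf='bar' undo_depth=1 redo_depth=0
After op 2 (undo): buf='(empty)' undo_depth=0 redo_depth=1
After op 3 (redo): buf='bar' undo_depth=1 redo_depth=0
After op 4 (undo): buf='(empty)' undo_depth=0 redo_depth=1

Answer: no yes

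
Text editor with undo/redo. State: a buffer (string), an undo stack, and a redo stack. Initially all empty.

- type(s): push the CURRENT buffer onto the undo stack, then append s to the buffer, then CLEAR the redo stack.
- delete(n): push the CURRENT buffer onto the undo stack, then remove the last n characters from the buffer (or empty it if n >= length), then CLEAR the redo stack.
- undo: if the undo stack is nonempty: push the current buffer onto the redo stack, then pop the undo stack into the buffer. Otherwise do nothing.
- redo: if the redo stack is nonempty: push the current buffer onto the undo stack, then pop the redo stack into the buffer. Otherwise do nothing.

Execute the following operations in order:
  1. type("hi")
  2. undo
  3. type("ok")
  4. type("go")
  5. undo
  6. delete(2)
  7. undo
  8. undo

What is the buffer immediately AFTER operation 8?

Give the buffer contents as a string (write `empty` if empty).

Answer: empty

Derivation:
After op 1 (type): buf='hi' undo_depth=1 redo_depth=0
After op 2 (undo): buf='(empty)' undo_depth=0 redo_depth=1
After op 3 (type): buf='ok' undo_depth=1 redo_depth=0
After op 4 (type): buf='okgo' undo_depth=2 redo_depth=0
After op 5 (undo): buf='ok' undo_depth=1 redo_depth=1
After op 6 (delete): buf='(empty)' undo_depth=2 redo_depth=0
After op 7 (undo): buf='ok' undo_depth=1 redo_depth=1
After op 8 (undo): buf='(empty)' undo_depth=0 redo_depth=2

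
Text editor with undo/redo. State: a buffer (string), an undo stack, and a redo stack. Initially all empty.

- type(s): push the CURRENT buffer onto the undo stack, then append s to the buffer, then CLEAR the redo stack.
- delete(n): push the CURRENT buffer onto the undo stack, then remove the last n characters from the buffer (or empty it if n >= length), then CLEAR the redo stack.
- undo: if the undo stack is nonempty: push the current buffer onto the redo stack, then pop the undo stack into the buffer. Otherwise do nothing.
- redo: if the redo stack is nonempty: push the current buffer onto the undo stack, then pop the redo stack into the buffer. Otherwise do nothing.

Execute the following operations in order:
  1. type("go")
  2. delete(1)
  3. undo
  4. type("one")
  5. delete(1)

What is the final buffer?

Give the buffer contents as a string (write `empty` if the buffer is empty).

After op 1 (type): buf='go' undo_depth=1 redo_depth=0
After op 2 (delete): buf='g' undo_depth=2 redo_depth=0
After op 3 (undo): buf='go' undo_depth=1 redo_depth=1
After op 4 (type): buf='goone' undo_depth=2 redo_depth=0
After op 5 (delete): buf='goon' undo_depth=3 redo_depth=0

Answer: goon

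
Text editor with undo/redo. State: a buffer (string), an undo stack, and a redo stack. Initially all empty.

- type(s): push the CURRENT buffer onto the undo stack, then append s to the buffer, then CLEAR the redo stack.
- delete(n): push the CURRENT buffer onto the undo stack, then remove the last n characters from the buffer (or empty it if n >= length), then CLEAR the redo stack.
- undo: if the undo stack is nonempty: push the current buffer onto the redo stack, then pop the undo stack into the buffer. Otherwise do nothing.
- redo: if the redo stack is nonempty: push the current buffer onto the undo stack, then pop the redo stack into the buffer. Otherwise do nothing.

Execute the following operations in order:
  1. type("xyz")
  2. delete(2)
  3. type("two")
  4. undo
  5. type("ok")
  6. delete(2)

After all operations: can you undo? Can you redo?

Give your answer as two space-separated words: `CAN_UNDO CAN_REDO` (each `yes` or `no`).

After op 1 (type): buf='xyz' undo_depth=1 redo_depth=0
After op 2 (delete): buf='x' undo_depth=2 redo_depth=0
After op 3 (type): buf='xtwo' undo_depth=3 redo_depth=0
After op 4 (undo): buf='x' undo_depth=2 redo_depth=1
After op 5 (type): buf='xok' undo_depth=3 redo_depth=0
After op 6 (delete): buf='x' undo_depth=4 redo_depth=0

Answer: yes no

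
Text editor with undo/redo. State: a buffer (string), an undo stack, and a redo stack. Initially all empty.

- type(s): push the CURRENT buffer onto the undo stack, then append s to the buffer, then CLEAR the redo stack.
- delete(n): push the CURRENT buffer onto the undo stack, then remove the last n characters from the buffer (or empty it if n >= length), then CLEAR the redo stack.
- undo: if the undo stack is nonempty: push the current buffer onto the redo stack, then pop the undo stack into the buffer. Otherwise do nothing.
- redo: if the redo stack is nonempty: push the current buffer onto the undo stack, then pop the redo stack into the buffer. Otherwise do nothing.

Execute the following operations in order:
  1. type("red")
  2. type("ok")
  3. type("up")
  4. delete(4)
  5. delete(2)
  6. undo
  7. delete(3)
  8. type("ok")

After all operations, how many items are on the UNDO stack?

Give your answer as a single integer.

After op 1 (type): buf='red' undo_depth=1 redo_depth=0
After op 2 (type): buf='redok' undo_depth=2 redo_depth=0
After op 3 (type): buf='redokup' undo_depth=3 redo_depth=0
After op 4 (delete): buf='red' undo_depth=4 redo_depth=0
After op 5 (delete): buf='r' undo_depth=5 redo_depth=0
After op 6 (undo): buf='red' undo_depth=4 redo_depth=1
After op 7 (delete): buf='(empty)' undo_depth=5 redo_depth=0
After op 8 (type): buf='ok' undo_depth=6 redo_depth=0

Answer: 6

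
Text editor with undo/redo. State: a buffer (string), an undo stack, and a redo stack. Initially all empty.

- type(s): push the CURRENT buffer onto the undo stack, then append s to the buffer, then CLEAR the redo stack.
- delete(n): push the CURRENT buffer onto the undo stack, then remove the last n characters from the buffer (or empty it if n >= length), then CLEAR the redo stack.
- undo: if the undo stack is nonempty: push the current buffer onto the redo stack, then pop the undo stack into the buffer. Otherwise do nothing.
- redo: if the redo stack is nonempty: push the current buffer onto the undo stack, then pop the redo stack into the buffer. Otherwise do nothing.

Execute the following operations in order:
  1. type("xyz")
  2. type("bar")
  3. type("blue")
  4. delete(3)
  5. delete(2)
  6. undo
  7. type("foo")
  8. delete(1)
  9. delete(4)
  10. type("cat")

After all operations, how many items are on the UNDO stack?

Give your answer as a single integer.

Answer: 8

Derivation:
After op 1 (type): buf='xyz' undo_depth=1 redo_depth=0
After op 2 (type): buf='xyzbar' undo_depth=2 redo_depth=0
After op 3 (type): buf='xyzbarblue' undo_depth=3 redo_depth=0
After op 4 (delete): buf='xyzbarb' undo_depth=4 redo_depth=0
After op 5 (delete): buf='xyzba' undo_depth=5 redo_depth=0
After op 6 (undo): buf='xyzbarb' undo_depth=4 redo_depth=1
After op 7 (type): buf='xyzbarbfoo' undo_depth=5 redo_depth=0
After op 8 (delete): buf='xyzbarbfo' undo_depth=6 redo_depth=0
After op 9 (delete): buf='xyzba' undo_depth=7 redo_depth=0
After op 10 (type): buf='xyzbacat' undo_depth=8 redo_depth=0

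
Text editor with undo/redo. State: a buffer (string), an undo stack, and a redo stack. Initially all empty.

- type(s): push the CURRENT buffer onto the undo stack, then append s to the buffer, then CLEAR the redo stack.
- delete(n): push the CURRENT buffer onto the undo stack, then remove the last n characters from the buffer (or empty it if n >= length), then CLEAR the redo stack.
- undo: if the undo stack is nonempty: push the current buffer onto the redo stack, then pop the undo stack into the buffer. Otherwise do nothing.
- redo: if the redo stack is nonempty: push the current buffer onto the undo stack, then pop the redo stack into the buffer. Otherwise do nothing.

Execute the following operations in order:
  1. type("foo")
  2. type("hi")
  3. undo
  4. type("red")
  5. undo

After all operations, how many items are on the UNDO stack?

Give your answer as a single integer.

Answer: 1

Derivation:
After op 1 (type): buf='foo' undo_depth=1 redo_depth=0
After op 2 (type): buf='foohi' undo_depth=2 redo_depth=0
After op 3 (undo): buf='foo' undo_depth=1 redo_depth=1
After op 4 (type): buf='foored' undo_depth=2 redo_depth=0
After op 5 (undo): buf='foo' undo_depth=1 redo_depth=1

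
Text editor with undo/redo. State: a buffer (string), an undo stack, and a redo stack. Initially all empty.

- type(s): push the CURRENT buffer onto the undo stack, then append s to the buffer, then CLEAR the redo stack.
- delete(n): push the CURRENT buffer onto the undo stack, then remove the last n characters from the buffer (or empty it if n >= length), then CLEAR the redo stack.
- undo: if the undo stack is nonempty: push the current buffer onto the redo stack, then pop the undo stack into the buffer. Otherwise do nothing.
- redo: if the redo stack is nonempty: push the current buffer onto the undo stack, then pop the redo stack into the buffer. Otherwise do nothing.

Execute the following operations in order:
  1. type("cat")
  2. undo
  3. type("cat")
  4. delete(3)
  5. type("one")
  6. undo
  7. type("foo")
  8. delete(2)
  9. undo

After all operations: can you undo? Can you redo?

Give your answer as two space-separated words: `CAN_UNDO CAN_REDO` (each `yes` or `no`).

Answer: yes yes

Derivation:
After op 1 (type): buf='cat' undo_depth=1 redo_depth=0
After op 2 (undo): buf='(empty)' undo_depth=0 redo_depth=1
After op 3 (type): buf='cat' undo_depth=1 redo_depth=0
After op 4 (delete): buf='(empty)' undo_depth=2 redo_depth=0
After op 5 (type): buf='one' undo_depth=3 redo_depth=0
After op 6 (undo): buf='(empty)' undo_depth=2 redo_depth=1
After op 7 (type): buf='foo' undo_depth=3 redo_depth=0
After op 8 (delete): buf='f' undo_depth=4 redo_depth=0
After op 9 (undo): buf='foo' undo_depth=3 redo_depth=1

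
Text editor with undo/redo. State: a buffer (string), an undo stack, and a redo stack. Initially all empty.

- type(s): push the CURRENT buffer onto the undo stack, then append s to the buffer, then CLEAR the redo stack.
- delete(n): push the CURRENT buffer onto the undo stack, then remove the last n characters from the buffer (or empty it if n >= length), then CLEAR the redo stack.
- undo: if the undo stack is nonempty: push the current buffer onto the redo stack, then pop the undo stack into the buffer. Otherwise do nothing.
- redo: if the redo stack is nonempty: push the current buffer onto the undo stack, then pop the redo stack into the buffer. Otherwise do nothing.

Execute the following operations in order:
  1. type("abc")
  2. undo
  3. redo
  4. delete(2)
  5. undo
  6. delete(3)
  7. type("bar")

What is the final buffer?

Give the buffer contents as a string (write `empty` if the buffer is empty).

Answer: bar

Derivation:
After op 1 (type): buf='abc' undo_depth=1 redo_depth=0
After op 2 (undo): buf='(empty)' undo_depth=0 redo_depth=1
After op 3 (redo): buf='abc' undo_depth=1 redo_depth=0
After op 4 (delete): buf='a' undo_depth=2 redo_depth=0
After op 5 (undo): buf='abc' undo_depth=1 redo_depth=1
After op 6 (delete): buf='(empty)' undo_depth=2 redo_depth=0
After op 7 (type): buf='bar' undo_depth=3 redo_depth=0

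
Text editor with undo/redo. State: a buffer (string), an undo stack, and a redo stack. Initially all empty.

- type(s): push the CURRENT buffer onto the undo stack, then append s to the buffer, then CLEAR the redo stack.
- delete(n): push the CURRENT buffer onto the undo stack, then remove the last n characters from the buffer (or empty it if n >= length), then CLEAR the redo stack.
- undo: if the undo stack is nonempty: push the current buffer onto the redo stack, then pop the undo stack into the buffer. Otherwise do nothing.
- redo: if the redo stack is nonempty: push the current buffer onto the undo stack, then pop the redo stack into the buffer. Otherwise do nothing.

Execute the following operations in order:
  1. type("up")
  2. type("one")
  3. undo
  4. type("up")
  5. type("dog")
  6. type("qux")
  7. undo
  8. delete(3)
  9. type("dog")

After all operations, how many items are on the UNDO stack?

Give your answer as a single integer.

After op 1 (type): buf='up' undo_depth=1 redo_depth=0
After op 2 (type): buf='upone' undo_depth=2 redo_depth=0
After op 3 (undo): buf='up' undo_depth=1 redo_depth=1
After op 4 (type): buf='upup' undo_depth=2 redo_depth=0
After op 5 (type): buf='upupdog' undo_depth=3 redo_depth=0
After op 6 (type): buf='upupdogqux' undo_depth=4 redo_depth=0
After op 7 (undo): buf='upupdog' undo_depth=3 redo_depth=1
After op 8 (delete): buf='upup' undo_depth=4 redo_depth=0
After op 9 (type): buf='upupdog' undo_depth=5 redo_depth=0

Answer: 5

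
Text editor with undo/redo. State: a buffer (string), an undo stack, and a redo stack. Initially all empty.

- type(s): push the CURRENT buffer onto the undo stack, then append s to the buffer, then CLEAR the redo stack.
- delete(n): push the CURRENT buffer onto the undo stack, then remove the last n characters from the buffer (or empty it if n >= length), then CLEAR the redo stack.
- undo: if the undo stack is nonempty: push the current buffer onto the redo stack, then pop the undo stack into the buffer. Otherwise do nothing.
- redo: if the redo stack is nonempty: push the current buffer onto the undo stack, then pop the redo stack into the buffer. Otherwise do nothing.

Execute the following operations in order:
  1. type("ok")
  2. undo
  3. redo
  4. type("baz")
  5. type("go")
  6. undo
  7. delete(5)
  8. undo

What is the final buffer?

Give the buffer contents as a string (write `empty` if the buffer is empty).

Answer: okbaz

Derivation:
After op 1 (type): buf='ok' undo_depth=1 redo_depth=0
After op 2 (undo): buf='(empty)' undo_depth=0 redo_depth=1
After op 3 (redo): buf='ok' undo_depth=1 redo_depth=0
After op 4 (type): buf='okbaz' undo_depth=2 redo_depth=0
After op 5 (type): buf='okbazgo' undo_depth=3 redo_depth=0
After op 6 (undo): buf='okbaz' undo_depth=2 redo_depth=1
After op 7 (delete): buf='(empty)' undo_depth=3 redo_depth=0
After op 8 (undo): buf='okbaz' undo_depth=2 redo_depth=1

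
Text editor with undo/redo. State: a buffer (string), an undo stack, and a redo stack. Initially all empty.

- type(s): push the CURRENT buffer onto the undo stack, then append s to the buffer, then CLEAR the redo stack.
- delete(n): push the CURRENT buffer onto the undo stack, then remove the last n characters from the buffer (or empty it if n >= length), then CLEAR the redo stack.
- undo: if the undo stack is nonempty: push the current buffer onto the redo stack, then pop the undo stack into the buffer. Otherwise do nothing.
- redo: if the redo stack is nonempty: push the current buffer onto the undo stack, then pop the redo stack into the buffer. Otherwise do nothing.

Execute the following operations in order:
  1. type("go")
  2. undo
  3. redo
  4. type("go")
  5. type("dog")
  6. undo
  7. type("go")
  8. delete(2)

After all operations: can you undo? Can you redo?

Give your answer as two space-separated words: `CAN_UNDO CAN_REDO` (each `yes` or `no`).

After op 1 (type): buf='go' undo_depth=1 redo_depth=0
After op 2 (undo): buf='(empty)' undo_depth=0 redo_depth=1
After op 3 (redo): buf='go' undo_depth=1 redo_depth=0
After op 4 (type): buf='gogo' undo_depth=2 redo_depth=0
After op 5 (type): buf='gogodog' undo_depth=3 redo_depth=0
After op 6 (undo): buf='gogo' undo_depth=2 redo_depth=1
After op 7 (type): buf='gogogo' undo_depth=3 redo_depth=0
After op 8 (delete): buf='gogo' undo_depth=4 redo_depth=0

Answer: yes no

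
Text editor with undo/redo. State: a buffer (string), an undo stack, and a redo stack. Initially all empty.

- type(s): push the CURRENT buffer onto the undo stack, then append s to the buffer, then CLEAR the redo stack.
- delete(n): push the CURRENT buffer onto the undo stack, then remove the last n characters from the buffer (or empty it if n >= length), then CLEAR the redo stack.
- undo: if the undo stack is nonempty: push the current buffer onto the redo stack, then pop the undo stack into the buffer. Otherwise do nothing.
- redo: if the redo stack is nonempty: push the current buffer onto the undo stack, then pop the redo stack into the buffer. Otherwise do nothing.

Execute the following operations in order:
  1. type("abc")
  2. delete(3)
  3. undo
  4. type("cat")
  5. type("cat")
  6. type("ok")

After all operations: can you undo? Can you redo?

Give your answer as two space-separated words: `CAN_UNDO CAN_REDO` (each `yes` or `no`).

Answer: yes no

Derivation:
After op 1 (type): buf='abc' undo_depth=1 redo_depth=0
After op 2 (delete): buf='(empty)' undo_depth=2 redo_depth=0
After op 3 (undo): buf='abc' undo_depth=1 redo_depth=1
After op 4 (type): buf='abccat' undo_depth=2 redo_depth=0
After op 5 (type): buf='abccatcat' undo_depth=3 redo_depth=0
After op 6 (type): buf='abccatcatok' undo_depth=4 redo_depth=0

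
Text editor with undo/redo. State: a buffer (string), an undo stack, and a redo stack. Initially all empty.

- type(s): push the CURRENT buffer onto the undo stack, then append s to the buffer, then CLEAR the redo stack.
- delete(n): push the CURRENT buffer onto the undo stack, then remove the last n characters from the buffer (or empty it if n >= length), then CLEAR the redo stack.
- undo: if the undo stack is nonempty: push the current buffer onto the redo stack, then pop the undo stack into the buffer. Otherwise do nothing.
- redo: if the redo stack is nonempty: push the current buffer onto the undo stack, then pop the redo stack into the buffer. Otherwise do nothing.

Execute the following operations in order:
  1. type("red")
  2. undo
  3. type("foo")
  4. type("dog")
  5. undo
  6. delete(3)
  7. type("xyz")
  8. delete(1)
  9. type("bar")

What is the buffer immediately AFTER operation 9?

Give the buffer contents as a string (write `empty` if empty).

After op 1 (type): buf='red' undo_depth=1 redo_depth=0
After op 2 (undo): buf='(empty)' undo_depth=0 redo_depth=1
After op 3 (type): buf='foo' undo_depth=1 redo_depth=0
After op 4 (type): buf='foodog' undo_depth=2 redo_depth=0
After op 5 (undo): buf='foo' undo_depth=1 redo_depth=1
After op 6 (delete): buf='(empty)' undo_depth=2 redo_depth=0
After op 7 (type): buf='xyz' undo_depth=3 redo_depth=0
After op 8 (delete): buf='xy' undo_depth=4 redo_depth=0
After op 9 (type): buf='xybar' undo_depth=5 redo_depth=0

Answer: xybar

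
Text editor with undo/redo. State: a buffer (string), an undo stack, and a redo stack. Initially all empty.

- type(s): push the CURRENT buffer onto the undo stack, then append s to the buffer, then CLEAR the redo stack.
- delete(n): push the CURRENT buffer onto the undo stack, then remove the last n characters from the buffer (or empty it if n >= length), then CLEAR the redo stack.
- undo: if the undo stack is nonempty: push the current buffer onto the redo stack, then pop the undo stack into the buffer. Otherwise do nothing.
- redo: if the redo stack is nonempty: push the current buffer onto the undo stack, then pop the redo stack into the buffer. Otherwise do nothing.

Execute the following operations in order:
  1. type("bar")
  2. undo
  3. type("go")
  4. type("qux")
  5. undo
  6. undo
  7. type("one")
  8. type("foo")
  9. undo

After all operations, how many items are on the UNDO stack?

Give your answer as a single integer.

Answer: 1

Derivation:
After op 1 (type): buf='bar' undo_depth=1 redo_depth=0
After op 2 (undo): buf='(empty)' undo_depth=0 redo_depth=1
After op 3 (type): buf='go' undo_depth=1 redo_depth=0
After op 4 (type): buf='goqux' undo_depth=2 redo_depth=0
After op 5 (undo): buf='go' undo_depth=1 redo_depth=1
After op 6 (undo): buf='(empty)' undo_depth=0 redo_depth=2
After op 7 (type): buf='one' undo_depth=1 redo_depth=0
After op 8 (type): buf='onefoo' undo_depth=2 redo_depth=0
After op 9 (undo): buf='one' undo_depth=1 redo_depth=1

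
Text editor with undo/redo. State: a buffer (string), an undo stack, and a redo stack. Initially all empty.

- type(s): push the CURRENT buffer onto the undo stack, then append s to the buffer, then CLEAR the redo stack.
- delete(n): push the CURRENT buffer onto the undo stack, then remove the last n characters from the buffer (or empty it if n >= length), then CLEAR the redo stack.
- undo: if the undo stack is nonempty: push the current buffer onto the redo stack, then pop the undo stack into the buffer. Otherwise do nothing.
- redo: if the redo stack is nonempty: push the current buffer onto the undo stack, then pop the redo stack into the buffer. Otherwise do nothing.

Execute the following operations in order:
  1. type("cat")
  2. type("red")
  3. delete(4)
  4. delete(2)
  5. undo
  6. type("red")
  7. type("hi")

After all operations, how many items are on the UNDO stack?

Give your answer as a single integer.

After op 1 (type): buf='cat' undo_depth=1 redo_depth=0
After op 2 (type): buf='catred' undo_depth=2 redo_depth=0
After op 3 (delete): buf='ca' undo_depth=3 redo_depth=0
After op 4 (delete): buf='(empty)' undo_depth=4 redo_depth=0
After op 5 (undo): buf='ca' undo_depth=3 redo_depth=1
After op 6 (type): buf='cared' undo_depth=4 redo_depth=0
After op 7 (type): buf='caredhi' undo_depth=5 redo_depth=0

Answer: 5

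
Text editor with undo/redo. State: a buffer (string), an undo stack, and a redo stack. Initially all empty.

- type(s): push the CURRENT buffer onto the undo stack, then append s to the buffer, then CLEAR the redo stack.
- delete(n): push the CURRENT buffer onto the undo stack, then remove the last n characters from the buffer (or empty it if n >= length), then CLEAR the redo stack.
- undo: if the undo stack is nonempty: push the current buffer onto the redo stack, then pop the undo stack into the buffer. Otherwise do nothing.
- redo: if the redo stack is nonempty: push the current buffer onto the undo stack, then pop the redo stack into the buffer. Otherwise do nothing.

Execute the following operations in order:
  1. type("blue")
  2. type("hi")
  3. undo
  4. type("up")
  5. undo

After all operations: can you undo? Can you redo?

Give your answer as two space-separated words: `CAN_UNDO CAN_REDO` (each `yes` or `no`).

Answer: yes yes

Derivation:
After op 1 (type): buf='blue' undo_depth=1 redo_depth=0
After op 2 (type): buf='bluehi' undo_depth=2 redo_depth=0
After op 3 (undo): buf='blue' undo_depth=1 redo_depth=1
After op 4 (type): buf='blueup' undo_depth=2 redo_depth=0
After op 5 (undo): buf='blue' undo_depth=1 redo_depth=1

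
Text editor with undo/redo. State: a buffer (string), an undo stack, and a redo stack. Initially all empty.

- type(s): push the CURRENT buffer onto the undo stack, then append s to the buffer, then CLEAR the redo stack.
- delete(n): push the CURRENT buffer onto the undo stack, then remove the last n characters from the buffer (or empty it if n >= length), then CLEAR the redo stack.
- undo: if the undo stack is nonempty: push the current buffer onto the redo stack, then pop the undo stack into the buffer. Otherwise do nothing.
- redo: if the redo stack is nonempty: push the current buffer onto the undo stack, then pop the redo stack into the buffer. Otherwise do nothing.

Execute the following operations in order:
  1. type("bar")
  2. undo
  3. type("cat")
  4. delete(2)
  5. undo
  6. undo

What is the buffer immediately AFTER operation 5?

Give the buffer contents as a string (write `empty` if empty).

After op 1 (type): buf='bar' undo_depth=1 redo_depth=0
After op 2 (undo): buf='(empty)' undo_depth=0 redo_depth=1
After op 3 (type): buf='cat' undo_depth=1 redo_depth=0
After op 4 (delete): buf='c' undo_depth=2 redo_depth=0
After op 5 (undo): buf='cat' undo_depth=1 redo_depth=1

Answer: cat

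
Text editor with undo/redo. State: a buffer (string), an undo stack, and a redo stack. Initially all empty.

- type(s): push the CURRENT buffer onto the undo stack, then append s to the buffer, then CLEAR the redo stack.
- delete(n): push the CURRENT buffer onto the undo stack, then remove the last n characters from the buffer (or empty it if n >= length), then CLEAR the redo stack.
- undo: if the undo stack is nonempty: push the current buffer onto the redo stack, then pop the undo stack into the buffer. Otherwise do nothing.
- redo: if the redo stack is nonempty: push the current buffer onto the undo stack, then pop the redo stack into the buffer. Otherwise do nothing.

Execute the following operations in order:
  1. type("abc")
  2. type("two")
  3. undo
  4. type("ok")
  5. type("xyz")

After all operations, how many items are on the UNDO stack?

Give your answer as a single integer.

After op 1 (type): buf='abc' undo_depth=1 redo_depth=0
After op 2 (type): buf='abctwo' undo_depth=2 redo_depth=0
After op 3 (undo): buf='abc' undo_depth=1 redo_depth=1
After op 4 (type): buf='abcok' undo_depth=2 redo_depth=0
After op 5 (type): buf='abcokxyz' undo_depth=3 redo_depth=0

Answer: 3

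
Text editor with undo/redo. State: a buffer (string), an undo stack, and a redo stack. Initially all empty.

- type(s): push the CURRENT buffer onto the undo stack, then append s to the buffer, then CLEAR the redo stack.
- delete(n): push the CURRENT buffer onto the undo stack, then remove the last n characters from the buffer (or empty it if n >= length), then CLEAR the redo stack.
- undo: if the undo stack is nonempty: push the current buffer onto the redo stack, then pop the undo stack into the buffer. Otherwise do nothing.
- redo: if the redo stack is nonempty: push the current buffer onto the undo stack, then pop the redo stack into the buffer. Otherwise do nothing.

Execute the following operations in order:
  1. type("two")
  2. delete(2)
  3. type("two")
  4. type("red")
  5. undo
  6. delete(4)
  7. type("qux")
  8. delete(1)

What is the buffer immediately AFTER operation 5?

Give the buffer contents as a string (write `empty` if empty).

After op 1 (type): buf='two' undo_depth=1 redo_depth=0
After op 2 (delete): buf='t' undo_depth=2 redo_depth=0
After op 3 (type): buf='ttwo' undo_depth=3 redo_depth=0
After op 4 (type): buf='ttwored' undo_depth=4 redo_depth=0
After op 5 (undo): buf='ttwo' undo_depth=3 redo_depth=1

Answer: ttwo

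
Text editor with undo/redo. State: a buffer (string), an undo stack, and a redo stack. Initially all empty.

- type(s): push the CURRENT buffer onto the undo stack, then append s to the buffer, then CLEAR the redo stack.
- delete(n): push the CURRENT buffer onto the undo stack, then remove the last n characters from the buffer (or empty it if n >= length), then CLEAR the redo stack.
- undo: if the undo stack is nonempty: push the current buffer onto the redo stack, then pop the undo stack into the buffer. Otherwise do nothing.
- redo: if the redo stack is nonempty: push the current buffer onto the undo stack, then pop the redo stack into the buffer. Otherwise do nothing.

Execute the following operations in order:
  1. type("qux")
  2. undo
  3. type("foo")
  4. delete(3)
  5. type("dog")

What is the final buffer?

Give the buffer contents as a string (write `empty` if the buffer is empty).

After op 1 (type): buf='qux' undo_depth=1 redo_depth=0
After op 2 (undo): buf='(empty)' undo_depth=0 redo_depth=1
After op 3 (type): buf='foo' undo_depth=1 redo_depth=0
After op 4 (delete): buf='(empty)' undo_depth=2 redo_depth=0
After op 5 (type): buf='dog' undo_depth=3 redo_depth=0

Answer: dog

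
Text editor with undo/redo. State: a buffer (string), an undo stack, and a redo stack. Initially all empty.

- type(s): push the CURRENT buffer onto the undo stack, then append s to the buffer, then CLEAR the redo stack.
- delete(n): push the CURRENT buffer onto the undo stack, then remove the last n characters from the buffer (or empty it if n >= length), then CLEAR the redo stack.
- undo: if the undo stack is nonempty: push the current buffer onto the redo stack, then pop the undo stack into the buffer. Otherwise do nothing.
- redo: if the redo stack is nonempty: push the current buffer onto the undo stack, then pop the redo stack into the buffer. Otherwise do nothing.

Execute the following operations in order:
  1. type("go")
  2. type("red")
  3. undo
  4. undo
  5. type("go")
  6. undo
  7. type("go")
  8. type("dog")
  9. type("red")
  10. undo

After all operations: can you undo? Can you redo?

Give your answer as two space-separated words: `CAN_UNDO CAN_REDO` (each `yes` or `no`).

After op 1 (type): buf='go' undo_depth=1 redo_depth=0
After op 2 (type): buf='gored' undo_depth=2 redo_depth=0
After op 3 (undo): buf='go' undo_depth=1 redo_depth=1
After op 4 (undo): buf='(empty)' undo_depth=0 redo_depth=2
After op 5 (type): buf='go' undo_depth=1 redo_depth=0
After op 6 (undo): buf='(empty)' undo_depth=0 redo_depth=1
After op 7 (type): buf='go' undo_depth=1 redo_depth=0
After op 8 (type): buf='godog' undo_depth=2 redo_depth=0
After op 9 (type): buf='godogred' undo_depth=3 redo_depth=0
After op 10 (undo): buf='godog' undo_depth=2 redo_depth=1

Answer: yes yes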